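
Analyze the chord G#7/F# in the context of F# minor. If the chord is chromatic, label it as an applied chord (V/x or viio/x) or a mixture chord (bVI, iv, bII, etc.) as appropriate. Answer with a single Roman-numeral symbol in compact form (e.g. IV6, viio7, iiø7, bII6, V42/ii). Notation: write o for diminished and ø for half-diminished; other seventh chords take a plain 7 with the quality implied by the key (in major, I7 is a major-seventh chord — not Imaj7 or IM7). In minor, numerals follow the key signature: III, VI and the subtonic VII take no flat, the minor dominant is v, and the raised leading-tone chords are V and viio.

V42/V

The pitches G#-B#-D#-F# form a dominant seventh chord rooted on G#.
G# is not a diatonic chord root with this quality in F# minor, but it lies a perfect fifth above C# (V), so the chord functions as an applied dominant of V.
With F# in the bass the chord is in third inversion, so the figured bass is 42.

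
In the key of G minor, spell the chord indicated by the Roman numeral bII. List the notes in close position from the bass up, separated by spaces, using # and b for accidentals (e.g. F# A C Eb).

Scale degree 2 in G minor is A; lowering it a half step gives Ab. bII is the Neapolitan chord — a major triad on the lowered second degree.
So the chord is Ab-C-Eb.

Ab C Eb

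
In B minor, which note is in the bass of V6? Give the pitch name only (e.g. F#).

A#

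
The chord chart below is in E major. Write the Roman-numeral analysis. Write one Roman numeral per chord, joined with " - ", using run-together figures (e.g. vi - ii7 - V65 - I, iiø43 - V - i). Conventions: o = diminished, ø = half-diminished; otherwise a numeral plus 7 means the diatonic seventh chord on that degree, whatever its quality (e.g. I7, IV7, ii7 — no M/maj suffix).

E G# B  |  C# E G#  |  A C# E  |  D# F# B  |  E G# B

E-G#-B: major triad on E = scale degree 1 → I.
C#-E-G#: minor triad on C# = scale degree 6 → vi.
A-C#-E: root A is the subdominant; major triad there is IV.
D#-F#-B: root B is the dominant; major triad there is V6.
E-G#-B: major triad on E = scale degree 1 → I.

I - vi - IV - V6 - I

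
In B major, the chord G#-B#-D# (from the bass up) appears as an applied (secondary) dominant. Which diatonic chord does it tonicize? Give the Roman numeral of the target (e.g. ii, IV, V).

ii

The chord is a major triad on G#.
A dominant resolves down a perfect fifth: G# → C#. In B major, C# is scale degree 2, i.e. ii.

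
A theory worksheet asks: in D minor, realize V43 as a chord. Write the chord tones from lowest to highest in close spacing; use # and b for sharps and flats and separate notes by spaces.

E G A C#

In D minor, scale degree 5 is A. The dominant is major (leading tone raised), so V is a dominant seventh chord.
That chord is spelled A-C#-E-G.
The figured bass 43 indicates second inversion, placing the fifth (E) in the bass: E-G-A-C#.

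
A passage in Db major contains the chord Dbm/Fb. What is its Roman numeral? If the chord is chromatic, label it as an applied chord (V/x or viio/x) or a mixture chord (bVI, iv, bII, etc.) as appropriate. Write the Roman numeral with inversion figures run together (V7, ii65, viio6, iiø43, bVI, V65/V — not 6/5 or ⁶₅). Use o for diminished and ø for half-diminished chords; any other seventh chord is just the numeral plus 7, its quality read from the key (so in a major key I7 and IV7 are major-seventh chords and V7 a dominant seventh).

i6

Stacked in thirds the chord is Db-Fb-Ab: a minor triad on Db.
Db is the first degree of Db major. This is the minor tonic, borrowed from the parallel minor.
With Fb in the bass the chord is in first inversion, so the figured bass is 6.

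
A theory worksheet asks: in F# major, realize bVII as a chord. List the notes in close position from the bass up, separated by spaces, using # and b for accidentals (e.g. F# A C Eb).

Scale degree 7 in F# major is E#; lowering it a half step gives E. bVII is a major triad on the lowered seventh degree (the subtonic), borrowed from the parallel minor.
So the chord is E-G#-B.

E G# B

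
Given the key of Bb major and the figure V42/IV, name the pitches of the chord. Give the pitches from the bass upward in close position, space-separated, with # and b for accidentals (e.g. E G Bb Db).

Ab Bb D F

V42/IV is a secondary dominant — the dominant seventh of IV. IV in Bb major is Eb, so the applied chord's root is Bb, a perfect fifth above.
Building a dominant seventh chord on Bb gives Bb-D-F-Ab.
With the 42 figure the chord is in third inversion; from the bass Ab upward in close position it reads Ab-Bb-D-F.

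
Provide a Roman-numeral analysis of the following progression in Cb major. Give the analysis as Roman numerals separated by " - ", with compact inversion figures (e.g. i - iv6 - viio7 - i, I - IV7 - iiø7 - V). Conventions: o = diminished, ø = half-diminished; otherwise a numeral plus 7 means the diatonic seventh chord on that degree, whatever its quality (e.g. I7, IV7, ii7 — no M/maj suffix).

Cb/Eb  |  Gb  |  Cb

Cb/Eb: root Cb is the tonic; major triad there is I6.
Gb: major triad on Gb = scale degree 5 → V.
Cb: major triad on Cb = scale degree 1 → I.

I6 - V - I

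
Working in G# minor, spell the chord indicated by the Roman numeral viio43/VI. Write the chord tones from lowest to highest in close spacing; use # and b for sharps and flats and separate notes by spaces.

A C D# F#

viio43/VI is a secondary leading-tone chord. The target VI is E in G# minor; the applied chord is rooted a semitone below, on D#.
Building a fully diminished seventh chord on D# gives D#-F#-A-C.
With the 43 figure the chord is in second inversion; from the bass A upward in close position it reads A-C-D#-F#.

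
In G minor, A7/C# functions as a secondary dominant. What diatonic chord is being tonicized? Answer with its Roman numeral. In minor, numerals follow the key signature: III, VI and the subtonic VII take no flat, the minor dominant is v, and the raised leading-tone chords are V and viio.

V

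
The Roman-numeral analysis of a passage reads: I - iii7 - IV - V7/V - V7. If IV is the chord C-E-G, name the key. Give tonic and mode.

G major

IV is given as C-E-G — a major triad with root C.
If C is scale degree 4 and the mode makes that degree carry a major triad, the tonic is G and the mode is major.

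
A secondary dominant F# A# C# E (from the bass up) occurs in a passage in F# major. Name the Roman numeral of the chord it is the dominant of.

IV

The chord is a dominant seventh chord on F#.
A dominant resolves down a perfect fifth: F# → B. In F# major, B is scale degree 4, i.e. IV.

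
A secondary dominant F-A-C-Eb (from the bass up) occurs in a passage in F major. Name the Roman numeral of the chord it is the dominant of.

IV

The chord is a dominant seventh chord on F.
A dominant resolves down a perfect fifth: F → Bb. In F major, Bb is scale degree 4, i.e. IV.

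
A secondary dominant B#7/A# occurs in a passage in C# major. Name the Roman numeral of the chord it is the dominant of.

iii

The chord is a dominant seventh chord on B#.
A dominant resolves down a perfect fifth: B# → E#. In C# major, E# is scale degree 3, i.e. iii.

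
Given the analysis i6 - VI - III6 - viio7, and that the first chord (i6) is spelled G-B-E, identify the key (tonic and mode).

E minor

The chord Em/G is a minor triad rooted on E; its label is i6.
If E is scale degree 1 and the mode makes that degree carry a minor triad, the tonic is E and the mode is minor.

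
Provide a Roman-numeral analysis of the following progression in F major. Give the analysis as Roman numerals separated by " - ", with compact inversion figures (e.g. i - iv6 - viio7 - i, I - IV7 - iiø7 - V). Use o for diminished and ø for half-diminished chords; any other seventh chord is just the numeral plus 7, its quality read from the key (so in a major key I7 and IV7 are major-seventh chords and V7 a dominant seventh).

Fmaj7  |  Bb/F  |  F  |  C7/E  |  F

I7 - IV64 - I - V65 - I

Fmaj7: root F is the tonic; major seventh chord there is I7.
Bb/F: major triad on Bb = scale degree 4 → IV64.
F has root F, degree 1 in F major, so I.
C7/E: dominant seventh chord on C = scale degree 5 → V65.
F has root F, degree 1 in F major, so I.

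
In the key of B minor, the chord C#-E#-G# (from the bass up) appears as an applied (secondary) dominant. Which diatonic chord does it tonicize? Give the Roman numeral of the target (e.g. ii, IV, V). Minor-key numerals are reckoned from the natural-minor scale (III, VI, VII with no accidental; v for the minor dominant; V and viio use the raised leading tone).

V

The chord is a major triad on C#.
A dominant resolves down a perfect fifth: C# → F#. In B minor, F# is scale degree 5, i.e. V.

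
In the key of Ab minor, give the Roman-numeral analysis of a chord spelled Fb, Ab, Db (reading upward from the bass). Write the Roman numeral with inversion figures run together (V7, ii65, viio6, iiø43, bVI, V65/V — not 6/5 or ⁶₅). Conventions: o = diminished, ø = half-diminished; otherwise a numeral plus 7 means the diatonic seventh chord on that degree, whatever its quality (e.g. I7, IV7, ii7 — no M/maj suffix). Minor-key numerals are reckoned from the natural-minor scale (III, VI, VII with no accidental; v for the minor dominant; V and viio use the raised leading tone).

iv6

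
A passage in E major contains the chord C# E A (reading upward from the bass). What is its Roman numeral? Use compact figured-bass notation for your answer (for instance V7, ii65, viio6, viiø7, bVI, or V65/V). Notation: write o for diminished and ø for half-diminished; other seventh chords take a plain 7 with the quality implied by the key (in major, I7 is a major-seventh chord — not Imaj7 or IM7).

The pitches A-C#-E form a major triad rooted on A.
A is scale degree 4 in E major, and a major triad on that degree is written IV.
With C# in the bass the chord is in first inversion, so the figured bass is 6.

IV6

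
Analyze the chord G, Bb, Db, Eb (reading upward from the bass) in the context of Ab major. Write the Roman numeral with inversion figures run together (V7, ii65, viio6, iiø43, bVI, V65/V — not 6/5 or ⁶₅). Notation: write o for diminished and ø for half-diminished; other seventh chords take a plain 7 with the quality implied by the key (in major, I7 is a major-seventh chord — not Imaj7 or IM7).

The pitches Eb-G-Bb-Db form a dominant seventh chord rooted on Eb.
Eb is scale degree 5 in Ab major, and a dominant seventh chord on that degree is written V7.
With G in the bass the chord is in first inversion, so the figured bass is 65.

V65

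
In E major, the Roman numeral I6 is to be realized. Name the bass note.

I in E major has root E; the chord is E-G#-B.
The figure 6 means first inversion — the third is in the bass.

G#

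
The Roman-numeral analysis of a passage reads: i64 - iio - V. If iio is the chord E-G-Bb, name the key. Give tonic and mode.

D minor

The chord Edim is a diminished triad rooted on E; its label is iio.
Counting down one scale step from E places the tonic on D; a diminished triad on degree 2 is diatonic only in minor.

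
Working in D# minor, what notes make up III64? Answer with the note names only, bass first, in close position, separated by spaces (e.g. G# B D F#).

The numeral's case and figure indicate a major triad. In D# minor its root, the third degree, is F#.
That chord is spelled F#-A#-C#.
The figured bass 64 indicates second inversion, placing the fifth (C#) in the bass: C#-F#-A#.

C# F# A#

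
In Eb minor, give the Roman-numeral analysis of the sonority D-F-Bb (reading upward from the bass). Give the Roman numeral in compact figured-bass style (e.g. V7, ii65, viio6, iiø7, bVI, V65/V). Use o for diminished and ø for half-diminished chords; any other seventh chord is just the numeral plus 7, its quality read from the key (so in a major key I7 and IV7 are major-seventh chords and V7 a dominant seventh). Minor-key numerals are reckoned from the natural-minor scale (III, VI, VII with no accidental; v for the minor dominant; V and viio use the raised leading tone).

V6

The pitches Bb-D-F form a major triad rooted on Bb.
Bb is scale degree 5 in Eb minor, and a major triad on that degree is written V.
With D in the bass the chord is in first inversion, so the figured bass is 6.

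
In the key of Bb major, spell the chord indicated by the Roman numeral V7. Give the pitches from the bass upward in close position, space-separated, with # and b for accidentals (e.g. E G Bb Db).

In Bb major, the dominant is F, and the diatonic chord built there is a dominant seventh chord.
That chord is spelled F-A-C-Eb.

F A C Eb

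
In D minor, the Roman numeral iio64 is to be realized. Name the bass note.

Bb

iio in D minor has root E; the chord is E-G-Bb.
The figure 64 means second inversion — the fifth is in the bass.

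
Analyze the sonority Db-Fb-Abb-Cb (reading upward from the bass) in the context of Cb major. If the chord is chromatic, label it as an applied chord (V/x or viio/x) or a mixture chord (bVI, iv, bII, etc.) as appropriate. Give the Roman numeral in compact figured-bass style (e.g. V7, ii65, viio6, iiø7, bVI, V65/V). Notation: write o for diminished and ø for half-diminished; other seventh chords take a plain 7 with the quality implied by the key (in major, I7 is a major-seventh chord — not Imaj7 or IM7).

iiø7

Stacked in thirds the chord is Db-Fb-Abb-Cb: a half-diminished seventh chord on Db.
Db is the second degree of Cb major. This is the half-diminished supertonic seventh, borrowed from the parallel minor.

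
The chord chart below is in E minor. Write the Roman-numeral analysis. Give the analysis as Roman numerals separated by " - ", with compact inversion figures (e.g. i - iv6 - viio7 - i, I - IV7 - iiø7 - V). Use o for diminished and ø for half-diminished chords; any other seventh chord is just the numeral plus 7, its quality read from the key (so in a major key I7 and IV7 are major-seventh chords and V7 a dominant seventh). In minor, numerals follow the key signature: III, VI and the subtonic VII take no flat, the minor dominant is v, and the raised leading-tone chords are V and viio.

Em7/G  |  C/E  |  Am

Em7/G has root E, degree 1 in E minor, so i65.
C/E: major triad on C = scale degree 6 → VI6.
Am: minor triad on A = scale degree 4 → iv.

i65 - VI6 - iv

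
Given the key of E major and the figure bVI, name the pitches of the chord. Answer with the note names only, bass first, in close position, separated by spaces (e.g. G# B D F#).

C E G

Scale degree 6 in E major is C#; lowering it a half step gives C. bVI is a major triad on the lowered sixth degree, borrowed from the parallel minor.
So the chord is C-E-G.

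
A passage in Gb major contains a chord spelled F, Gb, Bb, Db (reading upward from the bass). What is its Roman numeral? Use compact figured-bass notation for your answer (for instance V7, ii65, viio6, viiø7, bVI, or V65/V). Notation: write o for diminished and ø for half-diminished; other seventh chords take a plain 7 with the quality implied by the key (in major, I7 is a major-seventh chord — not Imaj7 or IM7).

I42

The pitches Gb-Bb-Db-F form a major seventh chord rooted on Gb.
In Gb major, Gb is the tonic; the diatonic major seventh chord there is I7.
With F in the bass the chord is in third inversion, so the figured bass is 42.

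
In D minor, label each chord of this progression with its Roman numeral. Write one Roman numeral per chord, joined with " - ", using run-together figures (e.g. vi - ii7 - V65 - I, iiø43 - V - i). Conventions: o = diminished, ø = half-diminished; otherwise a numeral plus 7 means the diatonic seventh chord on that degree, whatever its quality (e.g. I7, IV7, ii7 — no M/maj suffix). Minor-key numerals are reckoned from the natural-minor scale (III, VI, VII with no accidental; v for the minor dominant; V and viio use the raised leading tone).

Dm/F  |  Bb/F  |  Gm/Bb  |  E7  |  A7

Dm/F: minor triad on D = scale degree 1 → i6.
Bb/F: root Bb is the submediant; major triad there is VI64.
Gm/Bb: minor triad on G = scale degree 4 → iv6.
E7: a dominant seventh chord on E, the applied dominant of V → V7/V.
A7: dominant seventh chord on A = scale degree 5 → V7.

i6 - VI64 - iv6 - V7/V - V7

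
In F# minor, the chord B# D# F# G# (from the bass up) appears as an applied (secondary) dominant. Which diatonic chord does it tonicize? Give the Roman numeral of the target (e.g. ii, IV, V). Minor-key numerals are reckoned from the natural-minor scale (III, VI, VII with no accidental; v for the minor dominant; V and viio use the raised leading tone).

V

The chord is a dominant seventh chord on G#.
A dominant resolves down a perfect fifth: G# → C#. In F# minor, C# is scale degree 5, i.e. V.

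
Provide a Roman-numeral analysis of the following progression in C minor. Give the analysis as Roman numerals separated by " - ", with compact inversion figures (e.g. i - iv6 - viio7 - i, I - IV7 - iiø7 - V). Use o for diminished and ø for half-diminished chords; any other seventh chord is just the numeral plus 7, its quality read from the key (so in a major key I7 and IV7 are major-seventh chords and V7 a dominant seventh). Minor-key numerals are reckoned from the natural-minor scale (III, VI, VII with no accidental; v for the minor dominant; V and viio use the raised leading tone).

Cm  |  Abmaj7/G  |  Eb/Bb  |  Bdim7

i - VI42 - III64 - viio7

Cm: root C is the tonic; minor triad there is i.
Abmaj7/G: root Ab is the submediant; major seventh chord there is VI42.
Eb/Bb: major triad on Eb = scale degree 3 → III64.
Bdim7: fully diminished seventh chord on B = scale degree 7 → viio7.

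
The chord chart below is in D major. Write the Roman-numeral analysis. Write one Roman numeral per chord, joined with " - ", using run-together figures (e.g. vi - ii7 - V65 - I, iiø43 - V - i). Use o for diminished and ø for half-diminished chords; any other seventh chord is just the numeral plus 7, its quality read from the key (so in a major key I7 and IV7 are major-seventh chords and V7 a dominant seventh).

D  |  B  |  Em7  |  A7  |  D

D: root D is the tonic; major triad there is I.
B is the secondary dominant of ii (major triad on B): V/ii.
Em7: minor seventh chord on E = scale degree 2 → ii7.
A7: root A is the dominant; dominant seventh chord there is V7.
D: major triad on D = scale degree 1 → I.

I - V/ii - ii7 - V7 - I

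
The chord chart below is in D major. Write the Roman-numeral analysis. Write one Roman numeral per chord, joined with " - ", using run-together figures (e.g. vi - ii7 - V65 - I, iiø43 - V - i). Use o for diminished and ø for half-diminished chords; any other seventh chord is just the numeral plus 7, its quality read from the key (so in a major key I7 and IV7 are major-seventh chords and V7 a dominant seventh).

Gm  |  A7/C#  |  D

Gm: G with this quality isn't in the key; it's iv, borrowed from the parallel minor.
A7/C# has root A, degree 5 in D major, so V65.
D has root D, degree 1 in D major, so I.

iv - V65 - I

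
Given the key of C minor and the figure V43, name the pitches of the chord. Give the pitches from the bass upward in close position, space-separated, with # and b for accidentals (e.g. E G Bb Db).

D F G B

In C minor, scale degree 5 is G. The dominant is major (leading tone raised), so V is a dominant seventh chord.
Stacking thirds from G gives G-B-D-F.
With the 43 figure the chord is in second inversion; from the bass D upward in close position it reads D-F-G-B.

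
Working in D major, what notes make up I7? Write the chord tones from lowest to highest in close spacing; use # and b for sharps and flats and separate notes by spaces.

In D major, the tonic is D, and the diatonic chord built there is a major seventh chord.
That chord is spelled D-F#-A-C#.

D F# A C#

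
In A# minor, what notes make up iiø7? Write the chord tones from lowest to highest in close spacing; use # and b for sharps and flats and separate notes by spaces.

In A# minor, the supertonic is B#, and the diatonic chord built there is a half-diminished seventh chord.
That chord is spelled B#-D#-F#-A#.

B# D# F# A#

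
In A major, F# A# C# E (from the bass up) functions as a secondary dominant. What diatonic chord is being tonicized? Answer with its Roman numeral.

The chord is a dominant seventh chord on F#.
A dominant resolves down a perfect fifth: F# → B. In A major, B is scale degree 2, i.e. ii.

ii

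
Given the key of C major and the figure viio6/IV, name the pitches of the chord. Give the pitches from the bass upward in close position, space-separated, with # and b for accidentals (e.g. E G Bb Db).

viio6/IV is a secondary leading-tone chord. The target IV is F in C major; the applied chord is rooted a semitone below, on E.
Building a diminished triad on E gives E-G-Bb.
With the 6 figure the chord is in first inversion; from the bass G upward in close position it reads G-Bb-E.

G Bb E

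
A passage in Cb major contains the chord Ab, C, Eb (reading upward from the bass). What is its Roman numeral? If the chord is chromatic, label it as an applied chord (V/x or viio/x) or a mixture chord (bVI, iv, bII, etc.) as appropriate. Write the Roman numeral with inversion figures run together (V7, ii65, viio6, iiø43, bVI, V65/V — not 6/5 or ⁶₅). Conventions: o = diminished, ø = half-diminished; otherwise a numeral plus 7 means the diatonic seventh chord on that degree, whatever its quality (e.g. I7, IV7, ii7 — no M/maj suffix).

V/ii

Stacked in thirds the chord is Ab-C-Eb: a major triad on Ab.
Ab is not a diatonic chord root with this quality in Cb major, but it lies a perfect fifth above Db (ii), so the chord functions as an applied dominant of ii.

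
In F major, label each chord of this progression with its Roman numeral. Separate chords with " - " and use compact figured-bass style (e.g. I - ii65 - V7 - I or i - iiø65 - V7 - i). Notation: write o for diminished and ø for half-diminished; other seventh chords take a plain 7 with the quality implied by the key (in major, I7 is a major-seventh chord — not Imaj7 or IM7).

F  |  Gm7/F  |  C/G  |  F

I - ii42 - V64 - I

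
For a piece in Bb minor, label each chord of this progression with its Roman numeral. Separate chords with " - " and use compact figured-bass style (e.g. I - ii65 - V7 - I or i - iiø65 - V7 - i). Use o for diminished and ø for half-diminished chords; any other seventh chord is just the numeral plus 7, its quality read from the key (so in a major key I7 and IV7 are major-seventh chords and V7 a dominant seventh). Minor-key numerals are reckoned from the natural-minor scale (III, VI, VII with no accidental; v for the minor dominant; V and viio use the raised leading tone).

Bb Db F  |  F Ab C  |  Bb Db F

i - v - i

Bb-Db-F has root Bb, degree 1 in Bb minor, so i.
F-Ab-C: minor triad on F = scale degree 5 → v.
Bb-Db-F: root Bb is the tonic; minor triad there is i.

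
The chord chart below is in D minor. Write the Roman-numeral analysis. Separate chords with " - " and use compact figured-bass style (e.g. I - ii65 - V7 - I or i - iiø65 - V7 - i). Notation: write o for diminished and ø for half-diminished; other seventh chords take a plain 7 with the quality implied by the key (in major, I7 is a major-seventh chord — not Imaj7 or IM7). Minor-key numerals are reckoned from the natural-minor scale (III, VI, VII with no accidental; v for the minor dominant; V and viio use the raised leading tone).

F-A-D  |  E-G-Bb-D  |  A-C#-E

F-A-D has root D, degree 1 in D minor, so i6.
E-G-Bb-D: half-diminished seventh chord on E = scale degree 2 → iiø7.
A-C#-E has root A, degree 5 in D minor, so V.

i6 - iiø7 - V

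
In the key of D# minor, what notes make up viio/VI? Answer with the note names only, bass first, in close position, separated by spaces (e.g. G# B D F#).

A# C# E

The slash marks an applied leading-tone chord: viio of VI. In D# minor, VI is B, so the leading tone to it is A#, a half step below.
Building a diminished triad on A# gives A#-C#-E.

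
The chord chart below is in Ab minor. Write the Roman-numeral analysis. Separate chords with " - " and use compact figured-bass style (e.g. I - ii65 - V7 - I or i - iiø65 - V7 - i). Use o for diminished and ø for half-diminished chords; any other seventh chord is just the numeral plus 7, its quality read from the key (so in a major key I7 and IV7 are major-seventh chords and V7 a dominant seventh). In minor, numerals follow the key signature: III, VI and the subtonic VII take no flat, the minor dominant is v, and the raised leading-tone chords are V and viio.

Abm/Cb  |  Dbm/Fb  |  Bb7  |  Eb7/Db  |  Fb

i6 - iv6 - V7/V - V42 - VI

Abm/Cb: root Ab is the tonic; minor triad there is i6.
Dbm/Fb: minor triad on Db = scale degree 4 → iv6.
Bb7: chromatic; Bb is V of V, so V7/V.
Eb7/Db: root Eb is the dominant; dominant seventh chord there is V42.
Fb has root Fb, degree 6 in Ab minor, so VI.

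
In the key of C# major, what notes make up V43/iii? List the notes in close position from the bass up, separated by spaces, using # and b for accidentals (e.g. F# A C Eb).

F## A# B# D##

V43/iii is a secondary dominant — the dominant seventh of iii. iii in C# major is E#, so the applied chord's root is B#, a perfect fifth above.
Building a dominant seventh chord on B# gives B#-D##-F##-A#.
With the 43 figure the chord is in second inversion; from the bass F## upward in close position it reads F##-A#-B#-D##.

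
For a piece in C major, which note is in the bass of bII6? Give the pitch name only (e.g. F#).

F

bII in C major has root Db; the chord is Db-F-Ab.
The figure 6 means first inversion — the third is in the bass.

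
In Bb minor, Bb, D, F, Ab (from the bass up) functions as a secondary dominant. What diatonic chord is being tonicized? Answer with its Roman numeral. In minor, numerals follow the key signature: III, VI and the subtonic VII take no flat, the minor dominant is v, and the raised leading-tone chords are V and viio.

iv

The chord is a dominant seventh chord on Bb.
A dominant resolves down a perfect fifth: Bb → Eb. In Bb minor, Eb is scale degree 4, i.e. iv.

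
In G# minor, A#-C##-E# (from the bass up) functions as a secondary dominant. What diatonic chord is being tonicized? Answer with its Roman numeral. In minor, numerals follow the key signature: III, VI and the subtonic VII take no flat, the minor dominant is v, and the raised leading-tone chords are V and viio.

The chord is a major triad on A#.
A dominant resolves down a perfect fifth: A# → D#. In G# minor, D# is scale degree 5, i.e. V.

V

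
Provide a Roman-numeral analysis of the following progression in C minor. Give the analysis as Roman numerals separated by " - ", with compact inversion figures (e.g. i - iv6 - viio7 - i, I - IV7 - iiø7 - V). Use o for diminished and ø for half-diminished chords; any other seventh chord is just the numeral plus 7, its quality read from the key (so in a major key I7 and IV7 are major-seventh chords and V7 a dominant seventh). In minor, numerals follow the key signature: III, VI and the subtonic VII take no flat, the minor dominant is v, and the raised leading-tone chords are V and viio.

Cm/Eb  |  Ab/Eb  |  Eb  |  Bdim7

i6 - VI64 - III - viio7

Cm/Eb: minor triad on C = scale degree 1 → i6.
Ab/Eb has root Ab, degree 6 in C minor, so VI64.
Eb: major triad on Eb = scale degree 3 → III.
Bdim7: root B is the leading tone; fully diminished seventh chord there is viio7.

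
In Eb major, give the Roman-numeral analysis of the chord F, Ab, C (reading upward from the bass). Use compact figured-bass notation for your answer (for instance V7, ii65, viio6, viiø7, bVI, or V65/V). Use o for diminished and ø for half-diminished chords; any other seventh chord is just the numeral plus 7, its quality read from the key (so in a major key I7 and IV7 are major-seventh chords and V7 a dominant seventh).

ii

Stacked in thirds the chord is F-Ab-C: a minor triad on F.
In Eb major, F is the supertonic; the diatonic minor triad there is ii.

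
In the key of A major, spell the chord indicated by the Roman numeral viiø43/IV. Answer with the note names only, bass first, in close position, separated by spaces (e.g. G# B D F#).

G B C# E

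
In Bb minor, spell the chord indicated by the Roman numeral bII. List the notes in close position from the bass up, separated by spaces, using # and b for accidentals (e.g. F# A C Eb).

Scale degree 2 in Bb minor is C; lowering it a half step gives Cb. bII is the Neapolitan chord — a major triad on the lowered second degree.
So the chord is Cb-Eb-Gb, a major triad.

Cb Eb Gb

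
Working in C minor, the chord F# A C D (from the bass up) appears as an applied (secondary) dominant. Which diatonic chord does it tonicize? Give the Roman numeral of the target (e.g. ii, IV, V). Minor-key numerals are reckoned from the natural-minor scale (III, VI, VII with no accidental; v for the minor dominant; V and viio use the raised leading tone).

V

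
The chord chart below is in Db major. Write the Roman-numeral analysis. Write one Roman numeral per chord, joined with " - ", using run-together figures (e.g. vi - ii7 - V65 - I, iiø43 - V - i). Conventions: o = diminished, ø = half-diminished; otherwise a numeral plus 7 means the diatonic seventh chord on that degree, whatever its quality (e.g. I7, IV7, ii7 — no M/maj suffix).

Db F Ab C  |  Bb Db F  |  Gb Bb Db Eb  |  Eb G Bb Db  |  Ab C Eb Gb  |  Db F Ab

I7 - vi - ii65 - V7/V - V7 - I

Db-F-Ab-C: root Db is the tonic; major seventh chord there is I7.
Bb-Db-F: root Bb is the submediant; minor triad there is vi.
Gb-Bb-Db-Eb: root Eb is the supertonic; minor seventh chord there is ii65.
Eb-G-Bb-Db: a dominant seventh chord on Eb, the applied dominant of V → V7/V.
Ab-C-Eb-Gb has root Ab, degree 5 in Db major, so V7.
Db-F-Ab: major triad on Db = scale degree 1 → I.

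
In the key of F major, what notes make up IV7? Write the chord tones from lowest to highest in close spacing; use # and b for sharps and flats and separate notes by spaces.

Bb D F A

In F major, the fourth degree is Bb, and the diatonic chord built there is a major seventh chord.
Stacking thirds from Bb gives Bb-D-F-A.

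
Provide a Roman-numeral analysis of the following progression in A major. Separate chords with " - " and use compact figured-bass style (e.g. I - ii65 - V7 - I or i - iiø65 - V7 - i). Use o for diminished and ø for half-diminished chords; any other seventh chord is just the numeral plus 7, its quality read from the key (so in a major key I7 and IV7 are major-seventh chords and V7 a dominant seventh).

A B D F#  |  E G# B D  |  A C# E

A-B-D-F#: minor seventh chord on B = scale degree 2 → ii42.
E-G#-B-D: dominant seventh chord on E = scale degree 5 → V7.
A-C#-E: major triad on A = scale degree 1 → I.

ii42 - V7 - I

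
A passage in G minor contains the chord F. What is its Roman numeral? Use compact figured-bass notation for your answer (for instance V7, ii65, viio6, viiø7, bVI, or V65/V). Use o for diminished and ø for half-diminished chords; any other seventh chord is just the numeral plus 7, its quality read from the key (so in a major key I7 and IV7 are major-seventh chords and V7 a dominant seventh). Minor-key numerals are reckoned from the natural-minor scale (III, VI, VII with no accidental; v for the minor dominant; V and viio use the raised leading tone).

Stacked in thirds the chord is F-A-C: a major triad on F.
F is scale degree 7 in G minor, and a major triad on that degree is written VII.

VII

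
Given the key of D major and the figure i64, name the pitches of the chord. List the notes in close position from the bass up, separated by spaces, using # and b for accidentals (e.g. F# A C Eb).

A D F

Scale degree 1 in D major is D; here the chord built on it is altered to a minor triad. i64 is the minor tonic, borrowed from the parallel minor.
So the chord is D-F-A, a minor triad.
With the 64 figure the chord is in second inversion; from the bass A upward in close position it reads A-D-F.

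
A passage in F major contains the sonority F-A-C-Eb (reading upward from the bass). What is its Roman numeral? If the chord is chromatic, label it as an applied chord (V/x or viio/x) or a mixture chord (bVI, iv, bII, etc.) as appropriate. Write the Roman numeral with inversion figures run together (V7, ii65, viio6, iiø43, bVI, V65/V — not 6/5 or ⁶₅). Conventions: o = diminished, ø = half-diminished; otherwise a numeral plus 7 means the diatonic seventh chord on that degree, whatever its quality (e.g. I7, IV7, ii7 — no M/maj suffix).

V7/IV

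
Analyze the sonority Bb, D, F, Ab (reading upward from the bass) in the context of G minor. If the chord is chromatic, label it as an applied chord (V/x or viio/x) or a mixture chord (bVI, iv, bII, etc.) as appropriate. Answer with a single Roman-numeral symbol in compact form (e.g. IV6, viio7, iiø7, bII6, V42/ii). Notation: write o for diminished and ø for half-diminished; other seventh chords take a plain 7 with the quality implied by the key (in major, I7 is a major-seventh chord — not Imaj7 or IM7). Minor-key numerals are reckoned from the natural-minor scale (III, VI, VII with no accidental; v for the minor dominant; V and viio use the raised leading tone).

V7/VI

The pitches Bb-D-F-Ab form a dominant seventh chord rooted on Bb.
Bb is not a diatonic chord root with this quality in G minor, but it lies a perfect fifth above Eb (VI), so the chord functions as an applied dominant of VI.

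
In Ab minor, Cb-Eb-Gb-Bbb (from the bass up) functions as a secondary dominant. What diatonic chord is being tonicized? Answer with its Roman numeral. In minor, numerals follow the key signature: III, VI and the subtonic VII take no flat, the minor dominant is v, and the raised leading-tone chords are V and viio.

VI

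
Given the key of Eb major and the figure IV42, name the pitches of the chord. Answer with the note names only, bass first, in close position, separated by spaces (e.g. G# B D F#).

G Ab C Eb

In Eb major, the fourth degree is Ab, and the diatonic chord built there is a major seventh chord.
That chord is spelled Ab-C-Eb-G.
With the 42 figure the chord is in third inversion; from the bass G upward in close position it reads G-Ab-C-Eb.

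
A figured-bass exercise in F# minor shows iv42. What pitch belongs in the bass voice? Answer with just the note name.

A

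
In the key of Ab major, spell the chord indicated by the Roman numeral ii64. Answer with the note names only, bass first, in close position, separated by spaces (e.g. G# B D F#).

In Ab major, scale degree 2 is Bb, and the diatonic chord built there is a minor triad.
That chord is spelled Bb-Db-F.
The figured bass 64 indicates second inversion, placing the fifth (F) in the bass: F-Bb-Db.

F Bb Db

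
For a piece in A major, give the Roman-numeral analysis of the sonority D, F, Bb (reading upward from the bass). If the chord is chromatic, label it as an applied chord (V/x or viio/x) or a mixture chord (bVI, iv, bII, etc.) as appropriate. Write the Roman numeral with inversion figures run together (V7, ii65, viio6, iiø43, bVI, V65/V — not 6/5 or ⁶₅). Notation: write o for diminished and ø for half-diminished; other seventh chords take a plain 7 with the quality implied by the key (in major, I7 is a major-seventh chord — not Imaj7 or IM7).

bII6

Stacked in thirds the chord is Bb-D-F: a major triad on Bb.
Bb is the lowered second degree of A major (diatonic 2 would be B). This is the Neapolitan sixth — a major triad on the lowered second degree, here in its customary first inversion.
With D in the bass the chord is in first inversion, so the figured bass is 6.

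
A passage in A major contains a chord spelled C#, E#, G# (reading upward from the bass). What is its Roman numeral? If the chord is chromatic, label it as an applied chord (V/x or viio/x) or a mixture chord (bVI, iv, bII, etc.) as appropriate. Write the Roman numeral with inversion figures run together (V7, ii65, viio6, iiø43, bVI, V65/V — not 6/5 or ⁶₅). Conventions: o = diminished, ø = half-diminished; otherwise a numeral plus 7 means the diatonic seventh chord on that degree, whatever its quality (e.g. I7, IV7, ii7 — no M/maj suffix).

V/vi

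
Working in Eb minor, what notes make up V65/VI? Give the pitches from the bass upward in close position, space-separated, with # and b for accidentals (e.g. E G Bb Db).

V65/VI is a secondary dominant — the dominant seventh of VI. VI in Eb minor is Cb, so the applied chord's root is Gb, a perfect fifth above.
Building a dominant seventh chord on Gb gives Gb-Bb-Db-Fb.
With the 65 figure the chord is in first inversion; from the bass Bb upward in close position it reads Bb-Db-Fb-Gb.

Bb Db Fb Gb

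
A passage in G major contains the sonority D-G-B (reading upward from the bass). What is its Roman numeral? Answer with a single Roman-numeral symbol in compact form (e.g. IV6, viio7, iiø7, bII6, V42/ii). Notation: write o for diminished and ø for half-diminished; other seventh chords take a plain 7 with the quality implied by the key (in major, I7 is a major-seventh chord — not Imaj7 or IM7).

The pitches G-B-D form a major triad rooted on G.
In G major, G is the tonic; the diatonic major triad there is I.
With D in the bass the chord is in second inversion, so the figured bass is 64.

I64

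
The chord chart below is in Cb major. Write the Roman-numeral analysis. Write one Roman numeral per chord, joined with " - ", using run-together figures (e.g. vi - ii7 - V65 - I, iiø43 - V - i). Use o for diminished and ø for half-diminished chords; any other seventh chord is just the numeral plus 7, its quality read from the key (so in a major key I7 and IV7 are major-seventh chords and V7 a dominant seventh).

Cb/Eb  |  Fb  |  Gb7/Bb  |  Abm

Cb/Eb: root Cb is the tonic; major triad there is I6.
Fb: major triad on Fb = scale degree 4 → IV.
Gb7/Bb has root Gb, degree 5 in Cb major, so V65.
Abm: root Ab is the submediant; minor triad there is vi.

I6 - IV - V65 - vi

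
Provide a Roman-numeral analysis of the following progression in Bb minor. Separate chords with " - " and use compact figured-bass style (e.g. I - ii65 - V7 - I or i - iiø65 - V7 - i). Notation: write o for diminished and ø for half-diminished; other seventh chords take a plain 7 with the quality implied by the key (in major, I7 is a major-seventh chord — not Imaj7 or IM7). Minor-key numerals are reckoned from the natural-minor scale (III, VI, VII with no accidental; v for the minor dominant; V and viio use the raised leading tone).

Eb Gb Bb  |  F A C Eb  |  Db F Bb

Eb-Gb-Bb: minor triad on Eb = scale degree 4 → iv.
F-A-C-Eb has root F, degree 5 in Bb minor, so V7.
Db-F-Bb: minor triad on Bb = scale degree 1 → i6.

iv - V7 - i6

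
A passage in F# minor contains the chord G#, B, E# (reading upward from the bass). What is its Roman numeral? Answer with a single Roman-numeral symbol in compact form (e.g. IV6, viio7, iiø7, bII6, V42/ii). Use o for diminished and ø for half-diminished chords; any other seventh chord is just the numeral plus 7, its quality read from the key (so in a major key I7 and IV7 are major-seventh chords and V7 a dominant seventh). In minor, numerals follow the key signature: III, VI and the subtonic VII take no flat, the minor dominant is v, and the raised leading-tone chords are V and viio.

The pitches E#-G#-B form a diminished triad rooted on E#.
E# is scale degree 7 in F# minor, and a diminished triad on that degree is written viio.
With G# in the bass the chord is in first inversion, so the figured bass is 6.

viio6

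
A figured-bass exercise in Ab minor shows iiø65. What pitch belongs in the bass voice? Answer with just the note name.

Db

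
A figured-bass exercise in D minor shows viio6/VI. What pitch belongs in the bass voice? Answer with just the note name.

C

The applied chord viio6/VI is rooted on A: A-C-Eb.
The figure 6 means first inversion — the third is in the bass.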